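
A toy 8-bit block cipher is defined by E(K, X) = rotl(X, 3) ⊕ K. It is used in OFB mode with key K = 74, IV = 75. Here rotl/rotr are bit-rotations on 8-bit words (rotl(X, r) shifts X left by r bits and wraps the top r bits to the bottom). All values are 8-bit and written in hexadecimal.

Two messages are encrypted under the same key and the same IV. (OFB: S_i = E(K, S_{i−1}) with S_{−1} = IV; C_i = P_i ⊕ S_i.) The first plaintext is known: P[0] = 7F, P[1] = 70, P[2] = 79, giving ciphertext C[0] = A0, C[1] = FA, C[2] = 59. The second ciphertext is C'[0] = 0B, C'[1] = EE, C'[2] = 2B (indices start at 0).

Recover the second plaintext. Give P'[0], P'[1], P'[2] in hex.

P'[0] = D4, P'[1] = 64, P'[2] = 0B

In OFB with a reused IV, both messages share the same keystream S_i, so C_i ⊕ C'_i = P_i ⊕ P'_i and thus P'_i = P_i ⊕ C_i ⊕ C'_i.
P'[0]: 7F ⊕ A0 ⊕ 0B = D4.
P'[1]: 70 ⊕ FA ⊕ EE = 64.
P'[2]: 79 ⊕ 59 ⊕ 2B = 0B.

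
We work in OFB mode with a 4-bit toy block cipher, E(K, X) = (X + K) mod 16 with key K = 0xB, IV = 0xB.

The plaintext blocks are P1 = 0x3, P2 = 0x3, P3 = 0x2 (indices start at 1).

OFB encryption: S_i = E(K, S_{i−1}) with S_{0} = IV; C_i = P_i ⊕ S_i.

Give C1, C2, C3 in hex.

C1 = 0x5, C2 = 0x2, C3 = 0xE

C1: S = E(K, 0xB) = 0x6; 0x3 ⊕ 0x6 = 0x5.
C2: S = E(K, 0x6) = 0x1; 0x3 ⊕ 0x1 = 0x2.
C3: S = E(K, 0x1) = 0xC; 0x2 ⊕ 0xC = 0xE.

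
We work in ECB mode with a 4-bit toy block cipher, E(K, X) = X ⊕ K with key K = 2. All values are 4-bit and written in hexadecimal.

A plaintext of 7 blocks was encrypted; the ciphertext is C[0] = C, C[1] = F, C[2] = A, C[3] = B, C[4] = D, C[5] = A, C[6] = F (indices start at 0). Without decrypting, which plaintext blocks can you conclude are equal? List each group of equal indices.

P[1] = P[6]; P[2] = P[5]

ECB encrypts each block independently with the same key, so equal ciphertext blocks imply equal plaintext blocks.
C[1] = C[6] = F, so P[1] = P[6].
C[2] = C[5] = A, so P[2] = P[5].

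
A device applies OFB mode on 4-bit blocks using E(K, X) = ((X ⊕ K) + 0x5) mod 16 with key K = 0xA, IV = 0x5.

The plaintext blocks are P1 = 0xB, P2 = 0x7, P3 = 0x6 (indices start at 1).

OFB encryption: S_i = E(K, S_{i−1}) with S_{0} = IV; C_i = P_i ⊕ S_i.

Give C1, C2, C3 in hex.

C1: S = E(K, 0x5) = 0x4; 0xB ⊕ 0x4 = 0xF.
C2: S = E(K, 0x4) = 0x3; 0x7 ⊕ 0x3 = 0x4.
C3: S = E(K, 0x3) = 0xE; 0x6 ⊕ 0xE = 0x8.

C1 = 0xF, C2 = 0x4, C3 = 0x8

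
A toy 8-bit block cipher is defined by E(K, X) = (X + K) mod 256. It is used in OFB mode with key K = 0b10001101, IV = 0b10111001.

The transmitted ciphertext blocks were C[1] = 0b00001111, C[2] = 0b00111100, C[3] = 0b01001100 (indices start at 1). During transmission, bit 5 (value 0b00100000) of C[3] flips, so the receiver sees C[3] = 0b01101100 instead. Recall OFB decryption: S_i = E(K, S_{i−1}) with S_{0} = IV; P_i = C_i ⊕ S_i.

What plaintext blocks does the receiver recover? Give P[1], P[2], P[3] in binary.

P[1] = 0b01001001, P[2] = 0b11101111, P[3] = 0b00001100

Only C[3] changed, to 0b01101100. In OFB, a change in C_i flips the same bit in P_i only; the keystream is unaffected. Decrypting the received ciphertext:
P[1]: S = E(K, 0b10111001) = 0b01000110; 0b00001111 ⊕ 0b01000110 = 0b01001001.
P[2]: S = E(K, 0b01000110) = 0b11010011; 0b00111100 ⊕ 0b11010011 = 0b11101111.
P[3]: S = E(K, 0b11010011) = 0b01100000; 0b01101100 ⊕ 0b01100000 = 0b00001100.
Blocks that differ from the original plaintext: P[3].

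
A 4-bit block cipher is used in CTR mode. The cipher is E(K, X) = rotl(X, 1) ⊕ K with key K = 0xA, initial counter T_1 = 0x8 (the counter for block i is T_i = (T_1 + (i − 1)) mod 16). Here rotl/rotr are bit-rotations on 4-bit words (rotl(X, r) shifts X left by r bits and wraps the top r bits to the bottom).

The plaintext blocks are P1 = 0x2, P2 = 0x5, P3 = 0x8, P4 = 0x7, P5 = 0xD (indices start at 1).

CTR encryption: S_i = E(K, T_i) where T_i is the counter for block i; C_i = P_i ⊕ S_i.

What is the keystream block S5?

C1: T = 0x8, S = E(K, T) = 0xB; 0x2 ⊕ 0xB = 0x9.
C2: T = 0x9, S = E(K, T) = 0x9; 0x5 ⊕ 0x9 = 0xC.
C3: T = 0xA, S = E(K, T) = 0xF; 0x8 ⊕ 0xF = 0x7.
C4: T = 0xB, S = E(K, T) = 0xD; 0x7 ⊕ 0xD = 0xA.
C5: T = 0xC, S = E(K, T) = 0x3; 0xD ⊕ 0x3 = 0xE.
So S5 = 0x3.

0x3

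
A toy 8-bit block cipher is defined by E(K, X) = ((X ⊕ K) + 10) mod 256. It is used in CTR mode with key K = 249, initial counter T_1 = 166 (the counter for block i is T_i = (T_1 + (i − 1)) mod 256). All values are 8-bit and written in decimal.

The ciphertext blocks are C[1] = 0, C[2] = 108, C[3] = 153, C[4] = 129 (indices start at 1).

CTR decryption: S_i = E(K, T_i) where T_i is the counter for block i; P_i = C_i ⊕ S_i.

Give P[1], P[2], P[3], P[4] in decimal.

P[1] = 105, P[2] = 4, P[3] = 194, P[4] = 219

P[1]: T = 166, S = E(K, T) = 105; 0 ⊕ 105 = 105.
P[2]: T = 167, S = E(K, T) = 104; 108 ⊕ 104 = 4.
P[3]: T = 168, S = E(K, T) = 91; 153 ⊕ 91 = 194.
P[4]: T = 169, S = E(K, T) = 90; 129 ⊕ 90 = 219.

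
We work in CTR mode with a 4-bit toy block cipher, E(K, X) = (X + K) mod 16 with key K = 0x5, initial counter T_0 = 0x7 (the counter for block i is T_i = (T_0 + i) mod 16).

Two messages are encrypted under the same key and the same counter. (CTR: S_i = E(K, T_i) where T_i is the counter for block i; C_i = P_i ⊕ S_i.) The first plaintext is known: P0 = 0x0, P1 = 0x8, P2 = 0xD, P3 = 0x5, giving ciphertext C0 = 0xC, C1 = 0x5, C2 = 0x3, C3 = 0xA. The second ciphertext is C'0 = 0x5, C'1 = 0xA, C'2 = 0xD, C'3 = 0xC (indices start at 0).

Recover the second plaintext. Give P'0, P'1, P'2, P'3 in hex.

P'0 = 0x9, P'1 = 0x7, P'2 = 0x3, P'3 = 0x3

In CTR with a reused counter, both messages share the same keystream S_i, so C_i ⊕ C'_i = P_i ⊕ P'_i and thus P'_i = P_i ⊕ C_i ⊕ C'_i.
P'0: 0x0 ⊕ 0xC ⊕ 0x5 = 0x9.
P'1: 0x8 ⊕ 0x5 ⊕ 0xA = 0x7.
P'2: 0xD ⊕ 0x3 ⊕ 0xD = 0x3.
P'3: 0x5 ⊕ 0xA ⊕ 0xC = 0x3.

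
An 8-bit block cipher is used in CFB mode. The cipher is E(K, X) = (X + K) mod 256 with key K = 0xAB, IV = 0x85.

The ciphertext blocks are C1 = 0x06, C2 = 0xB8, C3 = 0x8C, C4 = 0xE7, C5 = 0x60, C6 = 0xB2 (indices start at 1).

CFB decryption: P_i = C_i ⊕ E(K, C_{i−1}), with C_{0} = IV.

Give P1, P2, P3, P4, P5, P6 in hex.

P1: E(K, 0x85) = 0x30; 0x06 ⊕ 0x30 = 0x36.
P2: E(K, 0x06) = 0xB1; 0xB8 ⊕ 0xB1 = 0x09.
P3: E(K, 0xB8) = 0x63; 0x8C ⊕ 0x63 = 0xEF.
P4: E(K, 0x8C) = 0x37; 0xE7 ⊕ 0x37 = 0xD0.
P5: E(K, 0xE7) = 0x92; 0x60 ⊕ 0x92 = 0xF2.
P6: E(K, 0x60) = 0x0B; 0xB2 ⊕ 0x0B = 0xB9.

P1 = 0x36, P2 = 0x09, P3 = 0xEF, P4 = 0xD0, P5 = 0xF2, P6 = 0xB9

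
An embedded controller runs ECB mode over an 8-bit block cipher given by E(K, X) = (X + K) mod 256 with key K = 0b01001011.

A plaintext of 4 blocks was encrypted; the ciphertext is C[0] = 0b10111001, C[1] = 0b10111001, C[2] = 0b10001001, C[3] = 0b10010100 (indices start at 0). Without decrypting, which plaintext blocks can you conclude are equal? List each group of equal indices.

ECB encrypts each block independently with the same key, so equal ciphertext blocks imply equal plaintext blocks.
C[0] = C[1] = 0b10111001, so P[0] = P[1].

P[0] = P[1]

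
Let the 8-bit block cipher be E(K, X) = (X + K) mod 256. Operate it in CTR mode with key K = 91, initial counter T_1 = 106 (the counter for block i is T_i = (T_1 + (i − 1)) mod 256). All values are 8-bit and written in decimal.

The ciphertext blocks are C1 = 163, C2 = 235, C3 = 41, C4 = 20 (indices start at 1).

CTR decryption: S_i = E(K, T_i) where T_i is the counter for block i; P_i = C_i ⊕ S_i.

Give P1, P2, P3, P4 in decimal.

P1 = 102, P2 = 45, P3 = 238, P4 = 220

P1: T = 106, S = E(K, T) = 197; 163 ⊕ 197 = 102.
P2: T = 107, S = E(K, T) = 198; 235 ⊕ 198 = 45.
P3: T = 108, S = E(K, T) = 199; 41 ⊕ 199 = 238.
P4: T = 109, S = E(K, T) = 200; 20 ⊕ 200 = 220.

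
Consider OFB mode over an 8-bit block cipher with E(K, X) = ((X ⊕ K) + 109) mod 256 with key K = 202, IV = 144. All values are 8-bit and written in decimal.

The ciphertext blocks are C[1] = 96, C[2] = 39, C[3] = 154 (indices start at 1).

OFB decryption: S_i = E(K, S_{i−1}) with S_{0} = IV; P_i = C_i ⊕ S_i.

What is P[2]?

P[2] = 93

P[1]: S = E(K, 144) = 199; 96 ⊕ 199 = 167.
P[2]: S = E(K, 199) = 122; 39 ⊕ 122 = 93.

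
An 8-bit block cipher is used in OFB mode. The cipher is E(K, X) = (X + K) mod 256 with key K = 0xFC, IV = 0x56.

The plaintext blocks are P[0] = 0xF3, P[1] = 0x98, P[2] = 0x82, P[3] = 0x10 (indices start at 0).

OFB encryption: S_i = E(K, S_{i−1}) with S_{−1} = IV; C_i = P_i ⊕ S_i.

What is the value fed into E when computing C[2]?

C[0]: S = E(K, 0x56) = 0x52; 0xF3 ⊕ 0x52 = 0xA1.
C[1]: S = E(K, 0x52) = 0x4E; 0x98 ⊕ 0x4E = 0xD6.
C[2]: S = E(K, 0x4E) = 0x4A; 0x82 ⊕ 0x4A = 0xC8.
So the input to E for block [2] is 0x4E.

0x4E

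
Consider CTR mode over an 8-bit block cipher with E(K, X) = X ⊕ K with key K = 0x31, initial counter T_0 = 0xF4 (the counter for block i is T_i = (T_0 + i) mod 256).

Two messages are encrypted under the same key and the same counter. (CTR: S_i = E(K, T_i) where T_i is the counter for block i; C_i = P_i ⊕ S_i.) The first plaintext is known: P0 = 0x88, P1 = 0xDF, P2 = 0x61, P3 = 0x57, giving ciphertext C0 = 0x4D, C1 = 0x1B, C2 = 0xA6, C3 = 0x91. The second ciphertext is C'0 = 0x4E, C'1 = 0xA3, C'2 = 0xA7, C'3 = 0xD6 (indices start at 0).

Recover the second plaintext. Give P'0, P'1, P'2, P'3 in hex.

P'0 = 0x8B, P'1 = 0x67, P'2 = 0x60, P'3 = 0x10

In CTR with a reused counter, both messages share the same keystream S_i, so C_i ⊕ C'_i = P_i ⊕ P'_i and thus P'_i = P_i ⊕ C_i ⊕ C'_i.
P'0: 0x88 ⊕ 0x4D ⊕ 0x4E = 0x8B.
P'1: 0xDF ⊕ 0x1B ⊕ 0xA3 = 0x67.
P'2: 0x61 ⊕ 0xA6 ⊕ 0xA7 = 0x60.
P'3: 0x57 ⊕ 0x91 ⊕ 0xD6 = 0x10.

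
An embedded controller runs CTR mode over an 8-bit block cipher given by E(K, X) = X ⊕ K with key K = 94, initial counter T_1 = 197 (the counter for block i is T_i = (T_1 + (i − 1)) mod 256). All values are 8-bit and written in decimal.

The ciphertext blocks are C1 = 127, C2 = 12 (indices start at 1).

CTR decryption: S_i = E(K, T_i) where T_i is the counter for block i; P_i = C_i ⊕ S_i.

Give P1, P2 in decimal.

P1 = 228, P2 = 148

P1: T = 197, S = E(K, T) = 155; 127 ⊕ 155 = 228.
P2: T = 198, S = E(K, T) = 152; 12 ⊕ 152 = 148.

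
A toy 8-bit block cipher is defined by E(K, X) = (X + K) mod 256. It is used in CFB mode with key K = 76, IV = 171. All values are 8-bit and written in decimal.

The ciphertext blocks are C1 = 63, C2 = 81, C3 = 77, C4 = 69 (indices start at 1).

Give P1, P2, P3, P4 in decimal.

P1 = 200, P2 = 218, P3 = 208, P4 = 220

CFB decryption: P_i = C_i ⊕ E(K, C_{i−1}), with C_{0} = IV.
P1: E(K, 171) = 247; 63 ⊕ 247 = 200.
P2: E(K, 63) = 139; 81 ⊕ 139 = 218.
P3: E(K, 81) = 157; 77 ⊕ 157 = 208.
P4: E(K, 77) = 153; 69 ⊕ 153 = 220.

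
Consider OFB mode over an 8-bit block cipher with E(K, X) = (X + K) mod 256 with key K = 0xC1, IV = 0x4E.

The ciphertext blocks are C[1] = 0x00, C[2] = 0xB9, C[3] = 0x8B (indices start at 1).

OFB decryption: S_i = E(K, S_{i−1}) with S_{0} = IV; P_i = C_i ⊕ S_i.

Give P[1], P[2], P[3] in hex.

P[1] = 0x0F, P[2] = 0x69, P[3] = 0x1A

P[1]: S = E(K, 0x4E) = 0x0F; 0x00 ⊕ 0x0F = 0x0F.
P[2]: S = E(K, 0x0F) = 0xD0; 0xB9 ⊕ 0xD0 = 0x69.
P[3]: S = E(K, 0xD0) = 0x91; 0x8B ⊕ 0x91 = 0x1A.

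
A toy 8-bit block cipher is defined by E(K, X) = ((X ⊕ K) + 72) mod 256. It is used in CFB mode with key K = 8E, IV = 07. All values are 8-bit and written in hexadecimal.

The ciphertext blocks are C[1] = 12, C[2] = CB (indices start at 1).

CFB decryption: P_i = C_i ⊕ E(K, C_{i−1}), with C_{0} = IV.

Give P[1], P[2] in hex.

P[1] = E9, P[2] = C5

P[1]: E(K, 07) = FB; 12 ⊕ FB = E9.
P[2]: E(K, 12) = 0E; CB ⊕ 0E = C5.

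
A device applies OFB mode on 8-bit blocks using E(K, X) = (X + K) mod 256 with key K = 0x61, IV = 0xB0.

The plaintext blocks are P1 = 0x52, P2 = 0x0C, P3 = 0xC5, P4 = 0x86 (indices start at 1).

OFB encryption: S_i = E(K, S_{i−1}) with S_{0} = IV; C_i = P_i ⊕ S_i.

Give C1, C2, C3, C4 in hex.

C1: S = E(K, 0xB0) = 0x11; 0x52 ⊕ 0x11 = 0x43.
C2: S = E(K, 0x11) = 0x72; 0x0C ⊕ 0x72 = 0x7E.
C3: S = E(K, 0x72) = 0xD3; 0xC5 ⊕ 0xD3 = 0x16.
C4: S = E(K, 0xD3) = 0x34; 0x86 ⊕ 0x34 = 0xB2.

C1 = 0x43, C2 = 0x7E, C3 = 0x16, C4 = 0xB2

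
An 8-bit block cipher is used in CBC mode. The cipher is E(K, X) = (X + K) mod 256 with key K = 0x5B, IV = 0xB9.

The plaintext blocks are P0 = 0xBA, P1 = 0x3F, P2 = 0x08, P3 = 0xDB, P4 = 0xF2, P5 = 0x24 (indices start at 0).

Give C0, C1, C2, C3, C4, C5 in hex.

CBC encryption: C_i = E(K, P_i ⊕ C_{i−1}), with C_{−1} = IV.
C0: P0 ⊕ 0xB9 = 0x03; E(K, 0x03) = 0x5E.
C1: P1 ⊕ 0x5E = 0x61; E(K, 0x61) = 0xBC.
C2: P2 ⊕ 0xBC = 0xB4; E(K, 0xB4) = 0x0F.
C3: P3 ⊕ 0x0F = 0xD4; E(K, 0xD4) = 0x2F.
C4: P4 ⊕ 0x2F = 0xDD; E(K, 0xDD) = 0x38.
C5: P5 ⊕ 0x38 = 0x1C; E(K, 0x1C) = 0x77.

C0 = 0x5E, C1 = 0xBC, C2 = 0x0F, C3 = 0x2F, C4 = 0x38, C5 = 0x77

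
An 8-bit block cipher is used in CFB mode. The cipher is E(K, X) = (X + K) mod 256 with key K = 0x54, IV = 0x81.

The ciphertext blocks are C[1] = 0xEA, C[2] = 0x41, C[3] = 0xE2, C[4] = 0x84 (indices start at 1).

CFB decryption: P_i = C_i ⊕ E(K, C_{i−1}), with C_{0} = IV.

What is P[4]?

P[4]: E(K, 0xE2) = 0x36; 0x84 ⊕ 0x36 = 0xB2.

P[4] = 0xB2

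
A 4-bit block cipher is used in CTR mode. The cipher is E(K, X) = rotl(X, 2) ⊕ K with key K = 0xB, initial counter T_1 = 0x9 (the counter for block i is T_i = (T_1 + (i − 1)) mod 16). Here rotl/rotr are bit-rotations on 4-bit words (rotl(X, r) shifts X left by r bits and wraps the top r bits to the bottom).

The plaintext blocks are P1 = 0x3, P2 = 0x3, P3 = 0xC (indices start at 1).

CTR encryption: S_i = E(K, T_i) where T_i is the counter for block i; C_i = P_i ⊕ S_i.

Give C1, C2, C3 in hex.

C1: T = 0x9, S = E(K, T) = 0xD; 0x3 ⊕ 0xD = 0xE.
C2: T = 0xA, S = E(K, T) = 0x1; 0x3 ⊕ 0x1 = 0x2.
C3: T = 0xB, S = E(K, T) = 0x5; 0xC ⊕ 0x5 = 0x9.

C1 = 0xE, C2 = 0x2, C3 = 0x9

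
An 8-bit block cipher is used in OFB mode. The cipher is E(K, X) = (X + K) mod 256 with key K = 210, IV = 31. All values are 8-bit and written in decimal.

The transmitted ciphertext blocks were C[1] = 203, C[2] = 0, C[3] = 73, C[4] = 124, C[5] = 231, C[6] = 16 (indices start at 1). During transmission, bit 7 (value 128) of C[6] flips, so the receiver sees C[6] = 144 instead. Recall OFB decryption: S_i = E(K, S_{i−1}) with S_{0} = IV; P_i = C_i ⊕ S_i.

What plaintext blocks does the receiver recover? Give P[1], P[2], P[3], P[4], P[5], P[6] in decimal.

P[1] = 58, P[2] = 195, P[3] = 220, P[4] = 27, P[5] = 222, P[6] = 155

Only C[6] changed, to 144. In OFB, a change in C_i flips the same bit in P_i only; the keystream is unaffected. Decrypting the received ciphertext:
P[1]: S = E(K, 31) = 241; 203 ⊕ 241 = 58.
P[2]: S = E(K, 241) = 195; 0 ⊕ 195 = 195.
P[3]: S = E(K, 195) = 149; 73 ⊕ 149 = 220.
P[4]: S = E(K, 149) = 103; 124 ⊕ 103 = 27.
P[5]: S = E(K, 103) = 57; 231 ⊕ 57 = 222.
P[6]: S = E(K, 57) = 11; 144 ⊕ 11 = 155.
Blocks that differ from the original plaintext: P[6].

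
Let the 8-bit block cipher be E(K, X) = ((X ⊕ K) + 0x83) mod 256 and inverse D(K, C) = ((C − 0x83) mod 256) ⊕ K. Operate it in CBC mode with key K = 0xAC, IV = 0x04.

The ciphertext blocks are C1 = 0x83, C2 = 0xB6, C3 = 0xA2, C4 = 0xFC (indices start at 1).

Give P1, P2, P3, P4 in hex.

P1 = 0xA8, P2 = 0x1C, P3 = 0x05, P4 = 0x77

CBC decryption: P_i = D(K, C_i) ⊕ C_{i−1}, with C_{0} = IV.
P1: D(K, 0x83) = 0xAC; 0xAC ⊕ 0x04 = 0xA8.
P2: D(K, 0xB6) = 0x9F; 0x9F ⊕ 0x83 = 0x1C.
P3: D(K, 0xA2) = 0xB3; 0xB3 ⊕ 0xB6 = 0x05.
P4: D(K, 0xFC) = 0xD5; 0xD5 ⊕ 0xA2 = 0x77.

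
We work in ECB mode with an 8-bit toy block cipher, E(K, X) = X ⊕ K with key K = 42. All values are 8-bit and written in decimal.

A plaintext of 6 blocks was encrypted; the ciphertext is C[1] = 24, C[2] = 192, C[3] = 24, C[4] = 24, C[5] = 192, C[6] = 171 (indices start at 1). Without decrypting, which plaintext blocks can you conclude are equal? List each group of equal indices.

ECB encrypts each block independently with the same key, so equal ciphertext blocks imply equal plaintext blocks.
C[1] = C[3] = C[4] = 24, so P[1] = P[3] = P[4].
C[2] = C[5] = 192, so P[2] = P[5].

P[1] = P[3] = P[4]; P[2] = P[5]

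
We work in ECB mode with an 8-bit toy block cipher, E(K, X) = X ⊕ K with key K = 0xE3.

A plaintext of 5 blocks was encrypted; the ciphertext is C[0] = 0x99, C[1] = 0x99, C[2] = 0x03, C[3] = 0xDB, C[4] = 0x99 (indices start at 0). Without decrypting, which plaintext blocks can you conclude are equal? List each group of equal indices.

ECB encrypts each block independently with the same key, so equal ciphertext blocks imply equal plaintext blocks.
C[0] = C[1] = C[4] = 0x99, so P[0] = P[1] = P[4].

P[0] = P[1] = P[4]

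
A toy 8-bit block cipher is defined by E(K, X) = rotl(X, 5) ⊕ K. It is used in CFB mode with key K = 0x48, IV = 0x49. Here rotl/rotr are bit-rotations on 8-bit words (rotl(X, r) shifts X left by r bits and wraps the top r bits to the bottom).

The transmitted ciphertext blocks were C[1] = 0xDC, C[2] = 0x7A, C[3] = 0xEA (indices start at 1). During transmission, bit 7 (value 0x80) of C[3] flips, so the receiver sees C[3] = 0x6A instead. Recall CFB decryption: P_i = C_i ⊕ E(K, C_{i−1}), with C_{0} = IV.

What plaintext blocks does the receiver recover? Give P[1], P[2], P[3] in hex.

P[1] = 0xBD, P[2] = 0xA9, P[3] = 0x6D

Only C[3] changed, to 0x6A. In CFB, a change in C_i flips the same bit in P_i and garbles P_{i+1}. Decrypting the received ciphertext:
P[1]: E(K, 0x49) = 0x61; 0xDC ⊕ 0x61 = 0xBD.
P[2]: E(K, 0xDC) = 0xD3; 0x7A ⊕ 0xD3 = 0xA9.
P[3]: E(K, 0x7A) = 0x07; 0x6A ⊕ 0x07 = 0x6D.
Blocks that differ from the original plaintext: P[3].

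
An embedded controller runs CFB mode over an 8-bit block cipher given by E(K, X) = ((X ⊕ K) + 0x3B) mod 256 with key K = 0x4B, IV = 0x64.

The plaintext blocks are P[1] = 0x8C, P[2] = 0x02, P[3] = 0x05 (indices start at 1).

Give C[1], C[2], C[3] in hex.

CFB encryption: C_i = P_i ⊕ E(K, C_{i−1}), with C_{0} = IV.
C[1]: E(K, 0x64) = 0x6A; 0x8C ⊕ 0x6A = 0xE6.
C[2]: E(K, 0xE6) = 0xE8; 0x02 ⊕ 0xE8 = 0xEA.
C[3]: E(K, 0xEA) = 0xDC; 0x05 ⊕ 0xDC = 0xD9.

C[1] = 0xE6, C[2] = 0xEA, C[3] = 0xD9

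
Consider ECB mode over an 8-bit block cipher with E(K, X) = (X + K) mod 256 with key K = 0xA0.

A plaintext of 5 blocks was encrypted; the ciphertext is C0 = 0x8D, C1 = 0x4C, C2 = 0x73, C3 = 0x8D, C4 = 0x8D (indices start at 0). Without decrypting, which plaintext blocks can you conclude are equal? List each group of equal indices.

ECB encrypts each block independently with the same key, so equal ciphertext blocks imply equal plaintext blocks.
C0 = C3 = C4 = 0x8D, so P0 = P3 = P4.

P0 = P3 = P4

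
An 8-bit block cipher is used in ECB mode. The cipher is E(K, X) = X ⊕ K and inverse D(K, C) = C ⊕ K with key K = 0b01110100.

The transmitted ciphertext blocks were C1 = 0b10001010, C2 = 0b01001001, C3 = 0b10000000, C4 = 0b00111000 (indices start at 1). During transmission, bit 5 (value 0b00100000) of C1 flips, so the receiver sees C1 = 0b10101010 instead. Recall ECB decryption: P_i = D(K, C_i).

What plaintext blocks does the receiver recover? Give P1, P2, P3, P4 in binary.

P1 = 0b11011110, P2 = 0b00111101, P3 = 0b11110100, P4 = 0b01001100

Only C1 changed, to 0b10101010. In ECB, a change in C_i affects only P_i. Decrypting the received ciphertext:
P1: D(K, 0b10101010) = 0b11011110.
P2: D(K, 0b01001001) = 0b00111101.
P3: D(K, 0b10000000) = 0b11110100.
P4: D(K, 0b00111000) = 0b01001100.
Blocks that differ from the original plaintext: P1.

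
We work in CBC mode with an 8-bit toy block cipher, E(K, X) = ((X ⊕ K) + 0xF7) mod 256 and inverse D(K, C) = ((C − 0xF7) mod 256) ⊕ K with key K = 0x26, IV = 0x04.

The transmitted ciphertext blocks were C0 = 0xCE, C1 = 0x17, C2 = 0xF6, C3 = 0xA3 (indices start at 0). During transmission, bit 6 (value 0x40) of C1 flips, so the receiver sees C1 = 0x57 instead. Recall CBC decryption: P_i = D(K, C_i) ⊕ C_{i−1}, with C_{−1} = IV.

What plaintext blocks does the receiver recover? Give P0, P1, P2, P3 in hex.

Only C1 changed, to 0x57. In CBC, a change in C_i garbles P_i and flips the same bit in P_{i+1}. Decrypting the received ciphertext:
P0: D(K, 0xCE) = 0xF1; 0xF1 ⊕ 0x04 = 0xF5.
P1: D(K, 0x57) = 0x46; 0x46 ⊕ 0xCE = 0x88.
P2: D(K, 0xF6) = 0xD9; 0xD9 ⊕ 0x57 = 0x8E.
P3: D(K, 0xA3) = 0x8A; 0x8A ⊕ 0xF6 = 0x7C.
Blocks that differ from the original plaintext: P1, P2.

P0 = 0xF5, P1 = 0x88, P2 = 0x8E, P3 = 0x7C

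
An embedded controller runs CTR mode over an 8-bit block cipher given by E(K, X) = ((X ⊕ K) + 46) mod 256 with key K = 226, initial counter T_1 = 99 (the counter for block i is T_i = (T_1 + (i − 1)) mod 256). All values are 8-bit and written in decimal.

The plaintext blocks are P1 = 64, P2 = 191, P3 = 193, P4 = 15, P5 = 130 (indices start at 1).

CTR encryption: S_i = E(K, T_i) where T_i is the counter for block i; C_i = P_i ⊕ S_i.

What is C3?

C3 = 116

C1: T = 99, S = E(K, T) = 175; 64 ⊕ 175 = 239.
C2: T = 100, S = E(K, T) = 180; 191 ⊕ 180 = 11.
C3: T = 101, S = E(K, T) = 181; 193 ⊕ 181 = 116.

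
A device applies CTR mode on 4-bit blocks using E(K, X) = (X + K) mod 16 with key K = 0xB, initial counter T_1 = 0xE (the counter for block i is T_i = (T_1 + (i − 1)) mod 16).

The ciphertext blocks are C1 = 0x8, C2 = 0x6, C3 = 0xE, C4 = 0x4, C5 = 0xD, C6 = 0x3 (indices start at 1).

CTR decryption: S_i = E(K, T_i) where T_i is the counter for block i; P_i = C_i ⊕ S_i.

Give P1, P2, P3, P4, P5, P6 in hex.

P1 = 0x1, P2 = 0xC, P3 = 0x5, P4 = 0x8, P5 = 0x0, P6 = 0xD

P1: T = 0xE, S = E(K, T) = 0x9; 0x8 ⊕ 0x9 = 0x1.
P2: T = 0xF, S = E(K, T) = 0xA; 0x6 ⊕ 0xA = 0xC.
P3: T = 0x0, S = E(K, T) = 0xB; 0xE ⊕ 0xB = 0x5.
P4: T = 0x1, S = E(K, T) = 0xC; 0x4 ⊕ 0xC = 0x8.
P5: T = 0x2, S = E(K, T) = 0xD; 0xD ⊕ 0xD = 0x0.
P6: T = 0x3, S = E(K, T) = 0xE; 0x3 ⊕ 0xE = 0xD.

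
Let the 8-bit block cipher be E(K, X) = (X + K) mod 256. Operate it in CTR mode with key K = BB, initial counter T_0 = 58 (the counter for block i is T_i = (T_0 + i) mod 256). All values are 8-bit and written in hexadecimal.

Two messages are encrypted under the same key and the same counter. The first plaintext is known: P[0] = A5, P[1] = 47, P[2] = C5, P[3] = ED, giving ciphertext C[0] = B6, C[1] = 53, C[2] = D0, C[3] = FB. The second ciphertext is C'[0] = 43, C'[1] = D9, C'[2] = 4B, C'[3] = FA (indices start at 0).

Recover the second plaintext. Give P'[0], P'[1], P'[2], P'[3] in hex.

P'[0] = 50, P'[1] = CD, P'[2] = 5E, P'[3] = EC

In CTR with a reused counter, both messages share the same keystream S_i, so C_i ⊕ C'_i = P_i ⊕ P'_i and thus P'_i = P_i ⊕ C_i ⊕ C'_i.
P'[0]: A5 ⊕ B6 ⊕ 43 = 50.
P'[1]: 47 ⊕ 53 ⊕ D9 = CD.
P'[2]: C5 ⊕ D0 ⊕ 4B = 5E.
P'[3]: ED ⊕ FB ⊕ FA = EC.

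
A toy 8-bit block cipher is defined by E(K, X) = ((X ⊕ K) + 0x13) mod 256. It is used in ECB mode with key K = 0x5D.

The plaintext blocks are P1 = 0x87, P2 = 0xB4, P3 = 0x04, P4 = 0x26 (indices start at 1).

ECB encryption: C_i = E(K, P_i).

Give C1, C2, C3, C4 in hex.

C1 = 0xED, C2 = 0xFC, C3 = 0x6C, C4 = 0x8E

C1: E(K, 0x87) = 0xED.
C2: E(K, 0xB4) = 0xFC.
C3: E(K, 0x04) = 0x6C.
C4: E(K, 0x26) = 0x8E.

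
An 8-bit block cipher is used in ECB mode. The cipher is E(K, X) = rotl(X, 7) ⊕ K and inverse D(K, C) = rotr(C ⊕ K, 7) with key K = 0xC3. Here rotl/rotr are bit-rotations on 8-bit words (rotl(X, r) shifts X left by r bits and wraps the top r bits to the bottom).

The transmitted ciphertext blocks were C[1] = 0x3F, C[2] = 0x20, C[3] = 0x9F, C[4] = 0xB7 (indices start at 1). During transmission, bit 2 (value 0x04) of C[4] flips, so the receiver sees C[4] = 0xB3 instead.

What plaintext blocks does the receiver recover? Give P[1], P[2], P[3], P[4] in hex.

ECB decryption: P_i = D(K, C_i).
Only C[4] changed, to 0xB3. In ECB, a change in C_i affects only P_i. Decrypting the received ciphertext:
P[1]: D(K, 0x3F) = 0xF9.
P[2]: D(K, 0x20) = 0xC7.
P[3]: D(K, 0x9F) = 0xB8.
P[4]: D(K, 0xB3) = 0xE0.
Blocks that differ from the original plaintext: P[4].

P[1] = 0xF9, P[2] = 0xC7, P[3] = 0xB8, P[4] = 0xE0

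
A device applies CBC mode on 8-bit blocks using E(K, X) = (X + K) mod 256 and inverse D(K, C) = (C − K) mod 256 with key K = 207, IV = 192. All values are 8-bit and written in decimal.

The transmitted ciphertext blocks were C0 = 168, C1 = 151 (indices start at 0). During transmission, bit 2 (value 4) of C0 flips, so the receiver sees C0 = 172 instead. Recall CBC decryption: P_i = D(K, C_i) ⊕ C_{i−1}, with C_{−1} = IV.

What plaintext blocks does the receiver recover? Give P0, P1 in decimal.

P0 = 29, P1 = 100

Only C0 changed, to 172. In CBC, a change in C_i garbles P_i and flips the same bit in P_{i+1}. Decrypting the received ciphertext:
P0: D(K, 172) = 221; 221 ⊕ 192 = 29.
P1: D(K, 151) = 200; 200 ⊕ 172 = 100.
Blocks that differ from the original plaintext: P0, P1.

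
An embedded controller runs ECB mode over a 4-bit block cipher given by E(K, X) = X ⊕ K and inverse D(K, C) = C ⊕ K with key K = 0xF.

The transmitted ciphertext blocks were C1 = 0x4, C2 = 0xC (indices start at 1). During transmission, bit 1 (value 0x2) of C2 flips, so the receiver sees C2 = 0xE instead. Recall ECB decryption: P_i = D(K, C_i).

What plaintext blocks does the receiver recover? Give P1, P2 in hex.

P1 = 0xB, P2 = 0x1

Only C2 changed, to 0xE. In ECB, a change in C_i affects only P_i. Decrypting the received ciphertext:
P1: D(K, 0x4) = 0xB.
P2: D(K, 0xE) = 0x1.
Blocks that differ from the original plaintext: P2.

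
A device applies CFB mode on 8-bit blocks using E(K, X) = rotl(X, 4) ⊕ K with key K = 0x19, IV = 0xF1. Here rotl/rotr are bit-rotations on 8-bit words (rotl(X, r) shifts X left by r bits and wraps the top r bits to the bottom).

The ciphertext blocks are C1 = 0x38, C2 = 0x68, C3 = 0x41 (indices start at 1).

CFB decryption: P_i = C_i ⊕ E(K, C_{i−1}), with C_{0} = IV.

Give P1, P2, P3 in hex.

P1 = 0x3E, P2 = 0xF2, P3 = 0xDE

P1: E(K, 0xF1) = 0x06; 0x38 ⊕ 0x06 = 0x3E.
P2: E(K, 0x38) = 0x9A; 0x68 ⊕ 0x9A = 0xF2.
P3: E(K, 0x68) = 0x9F; 0x41 ⊕ 0x9F = 0xDE.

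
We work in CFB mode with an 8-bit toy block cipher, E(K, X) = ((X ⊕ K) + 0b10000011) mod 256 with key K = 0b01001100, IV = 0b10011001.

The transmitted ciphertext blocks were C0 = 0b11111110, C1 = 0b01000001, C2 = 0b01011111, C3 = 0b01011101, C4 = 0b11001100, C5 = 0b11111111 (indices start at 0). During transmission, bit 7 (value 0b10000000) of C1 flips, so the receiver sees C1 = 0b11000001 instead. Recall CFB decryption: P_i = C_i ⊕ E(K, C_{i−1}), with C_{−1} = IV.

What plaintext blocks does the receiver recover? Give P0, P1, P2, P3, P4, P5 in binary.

P0 = 0b10100110, P1 = 0b11110100, P2 = 0b01001111, P3 = 0b11001011, P4 = 0b01011000, P5 = 0b11111100

Only C1 changed, to 0b11000001. In CFB, a change in C_i flips the same bit in P_i and garbles P_{i+1}. Decrypting the received ciphertext:
P0: E(K, 0b10011001) = 0b01011000; 0b11111110 ⊕ 0b01011000 = 0b10100110.
P1: E(K, 0b11111110) = 0b00110101; 0b11000001 ⊕ 0b00110101 = 0b11110100.
P2: E(K, 0b11000001) = 0b00010000; 0b01011111 ⊕ 0b00010000 = 0b01001111.
P3: E(K, 0b01011111) = 0b10010110; 0b01011101 ⊕ 0b10010110 = 0b11001011.
P4: E(K, 0b01011101) = 0b10010100; 0b11001100 ⊕ 0b10010100 = 0b01011000.
P5: E(K, 0b11001100) = 0b00000011; 0b11111111 ⊕ 0b00000011 = 0b11111100.
Blocks that differ from the original plaintext: P1, P2.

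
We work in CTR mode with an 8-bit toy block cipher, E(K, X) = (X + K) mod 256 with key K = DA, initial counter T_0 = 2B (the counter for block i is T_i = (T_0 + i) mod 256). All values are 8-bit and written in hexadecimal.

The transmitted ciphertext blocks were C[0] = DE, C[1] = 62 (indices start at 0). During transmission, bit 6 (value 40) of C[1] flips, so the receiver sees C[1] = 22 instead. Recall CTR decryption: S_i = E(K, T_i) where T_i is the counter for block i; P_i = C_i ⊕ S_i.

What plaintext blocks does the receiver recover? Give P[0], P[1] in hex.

Only C[1] changed, to 22. In CTR, a change in C_i flips the same bit in P_i only; the keystream is unaffected. Decrypting the received ciphertext:
P[0]: T = 2B, S = E(K, T) = 05; DE ⊕ 05 = DB.
P[1]: T = 2C, S = E(K, T) = 06; 22 ⊕ 06 = 24.
Blocks that differ from the original plaintext: P[1].

P[0] = DB, P[1] = 24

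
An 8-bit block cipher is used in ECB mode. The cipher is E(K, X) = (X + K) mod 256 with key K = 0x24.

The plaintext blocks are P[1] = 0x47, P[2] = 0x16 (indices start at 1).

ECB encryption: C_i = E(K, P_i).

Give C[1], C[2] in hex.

C[1] = 0x6B, C[2] = 0x3A

C[1]: E(K, 0x47) = 0x6B.
C[2]: E(K, 0x16) = 0x3A.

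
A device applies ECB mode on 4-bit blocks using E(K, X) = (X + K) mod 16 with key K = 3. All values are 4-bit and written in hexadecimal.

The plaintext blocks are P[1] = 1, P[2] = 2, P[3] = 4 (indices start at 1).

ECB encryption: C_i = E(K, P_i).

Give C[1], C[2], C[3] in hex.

C[1] = 4, C[2] = 5, C[3] = 7

C[1]: E(K, 1) = 4.
C[2]: E(K, 2) = 5.
C[3]: E(K, 4) = 7.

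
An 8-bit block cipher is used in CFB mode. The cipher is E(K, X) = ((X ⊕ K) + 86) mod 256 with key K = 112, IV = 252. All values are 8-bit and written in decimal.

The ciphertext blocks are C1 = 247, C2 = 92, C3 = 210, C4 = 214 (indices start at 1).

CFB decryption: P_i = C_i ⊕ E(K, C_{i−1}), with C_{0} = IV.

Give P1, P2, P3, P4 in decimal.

P1 = 21, P2 = 129, P3 = 80, P4 = 46

P1: E(K, 252) = 226; 247 ⊕ 226 = 21.
P2: E(K, 247) = 221; 92 ⊕ 221 = 129.
P3: E(K, 92) = 130; 210 ⊕ 130 = 80.
P4: E(K, 210) = 248; 214 ⊕ 248 = 46.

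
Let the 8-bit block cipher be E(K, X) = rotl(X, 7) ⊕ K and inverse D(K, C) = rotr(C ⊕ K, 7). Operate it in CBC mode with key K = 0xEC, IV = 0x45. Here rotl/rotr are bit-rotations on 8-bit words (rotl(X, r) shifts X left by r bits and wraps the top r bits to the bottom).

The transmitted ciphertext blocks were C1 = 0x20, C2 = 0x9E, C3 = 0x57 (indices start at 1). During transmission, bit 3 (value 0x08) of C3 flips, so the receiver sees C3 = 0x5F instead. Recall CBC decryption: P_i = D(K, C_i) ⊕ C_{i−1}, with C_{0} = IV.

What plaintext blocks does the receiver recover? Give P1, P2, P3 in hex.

P1 = 0xDC, P2 = 0xC4, P3 = 0xF9

Only C3 changed, to 0x5F. In CBC, a change in C_i garbles P_i and flips the same bit in P_{i+1}. Decrypting the received ciphertext:
P1: D(K, 0x20) = 0x99; 0x99 ⊕ 0x45 = 0xDC.
P2: D(K, 0x9E) = 0xE4; 0xE4 ⊕ 0x20 = 0xC4.
P3: D(K, 0x5F) = 0x67; 0x67 ⊕ 0x9E = 0xF9.
Blocks that differ from the original plaintext: P3.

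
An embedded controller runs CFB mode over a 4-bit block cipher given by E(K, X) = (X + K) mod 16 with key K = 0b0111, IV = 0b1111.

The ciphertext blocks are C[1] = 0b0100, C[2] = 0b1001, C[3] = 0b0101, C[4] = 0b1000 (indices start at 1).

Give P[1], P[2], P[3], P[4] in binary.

CFB decryption: P_i = C_i ⊕ E(K, C_{i−1}), with C_{0} = IV.
P[1]: E(K, 0b1111) = 0b0110; 0b0100 ⊕ 0b0110 = 0b0010.
P[2]: E(K, 0b0100) = 0b1011; 0b1001 ⊕ 0b1011 = 0b0010.
P[3]: E(K, 0b1001) = 0b0000; 0b0101 ⊕ 0b0000 = 0b0101.
P[4]: E(K, 0b0101) = 0b1100; 0b1000 ⊕ 0b1100 = 0b0100.

P[1] = 0b0010, P[2] = 0b0010, P[3] = 0b0101, P[4] = 0b0100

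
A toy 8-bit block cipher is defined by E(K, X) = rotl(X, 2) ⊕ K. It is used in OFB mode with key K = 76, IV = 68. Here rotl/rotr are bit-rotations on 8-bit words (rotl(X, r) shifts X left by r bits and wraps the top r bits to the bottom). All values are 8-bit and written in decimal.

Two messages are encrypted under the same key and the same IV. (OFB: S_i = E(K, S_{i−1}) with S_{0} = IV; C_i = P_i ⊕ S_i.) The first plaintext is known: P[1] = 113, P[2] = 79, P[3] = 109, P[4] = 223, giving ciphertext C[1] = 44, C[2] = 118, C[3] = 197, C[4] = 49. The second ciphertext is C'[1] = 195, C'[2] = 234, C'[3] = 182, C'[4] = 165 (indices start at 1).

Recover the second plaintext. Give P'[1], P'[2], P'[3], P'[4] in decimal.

In OFB with a reused IV, both messages share the same keystream S_i, so C_i ⊕ C'_i = P_i ⊕ P'_i and thus P'_i = P_i ⊕ C_i ⊕ C'_i.
P'[1]: 113 ⊕ 44 ⊕ 195 = 158.
P'[2]: 79 ⊕ 118 ⊕ 234 = 211.
P'[3]: 109 ⊕ 197 ⊕ 182 = 30.
P'[4]: 223 ⊕ 49 ⊕ 165 = 75.

P'[1] = 158, P'[2] = 211, P'[3] = 30, P'[4] = 75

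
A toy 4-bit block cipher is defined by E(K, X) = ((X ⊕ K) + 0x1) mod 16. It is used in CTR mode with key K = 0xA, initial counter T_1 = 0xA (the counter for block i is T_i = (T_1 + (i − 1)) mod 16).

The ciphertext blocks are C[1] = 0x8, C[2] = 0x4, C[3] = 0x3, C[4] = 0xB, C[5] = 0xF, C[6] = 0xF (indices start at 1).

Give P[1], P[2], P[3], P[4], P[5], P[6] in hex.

P[1] = 0x9, P[2] = 0x6, P[3] = 0x4, P[4] = 0x3, P[5] = 0xA, P[6] = 0x9

CTR decryption: S_i = E(K, T_i) where T_i is the counter for block i; P_i = C_i ⊕ S_i.
P[1]: T = 0xA, S = E(K, T) = 0x1; 0x8 ⊕ 0x1 = 0x9.
P[2]: T = 0xB, S = E(K, T) = 0x2; 0x4 ⊕ 0x2 = 0x6.
P[3]: T = 0xC, S = E(K, T) = 0x7; 0x3 ⊕ 0x7 = 0x4.
P[4]: T = 0xD, S = E(K, T) = 0x8; 0xB ⊕ 0x8 = 0x3.
P[5]: T = 0xE, S = E(K, T) = 0x5; 0xF ⊕ 0x5 = 0xA.
P[6]: T = 0xF, S = E(K, T) = 0x6; 0xF ⊕ 0x6 = 0x9.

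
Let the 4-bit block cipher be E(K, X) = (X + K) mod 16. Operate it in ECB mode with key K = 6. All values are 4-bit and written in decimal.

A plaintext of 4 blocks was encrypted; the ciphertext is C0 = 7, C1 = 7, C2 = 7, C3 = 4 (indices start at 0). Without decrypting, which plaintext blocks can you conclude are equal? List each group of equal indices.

P0 = P1 = P2

ECB encrypts each block independently with the same key, so equal ciphertext blocks imply equal plaintext blocks.
C0 = C1 = C2 = 7, so P0 = P1 = P2.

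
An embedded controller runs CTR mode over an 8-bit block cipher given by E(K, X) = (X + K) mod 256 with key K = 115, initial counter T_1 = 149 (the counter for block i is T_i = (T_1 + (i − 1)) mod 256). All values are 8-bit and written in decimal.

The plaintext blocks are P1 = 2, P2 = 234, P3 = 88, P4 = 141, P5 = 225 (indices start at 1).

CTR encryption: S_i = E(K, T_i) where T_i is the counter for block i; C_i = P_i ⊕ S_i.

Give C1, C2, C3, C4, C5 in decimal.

C1: T = 149, S = E(K, T) = 8; 2 ⊕ 8 = 10.
C2: T = 150, S = E(K, T) = 9; 234 ⊕ 9 = 227.
C3: T = 151, S = E(K, T) = 10; 88 ⊕ 10 = 82.
C4: T = 152, S = E(K, T) = 11; 141 ⊕ 11 = 134.
C5: T = 153, S = E(K, T) = 12; 225 ⊕ 12 = 237.

C1 = 10, C2 = 227, C3 = 82, C4 = 134, C5 = 237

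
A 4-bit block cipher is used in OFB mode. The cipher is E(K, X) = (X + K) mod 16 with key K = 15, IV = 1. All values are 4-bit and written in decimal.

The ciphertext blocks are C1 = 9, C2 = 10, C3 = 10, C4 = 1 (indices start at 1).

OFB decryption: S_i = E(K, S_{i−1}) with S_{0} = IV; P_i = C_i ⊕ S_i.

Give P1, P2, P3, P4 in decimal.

P1 = 9, P2 = 5, P3 = 4, P4 = 12

P1: S = E(K, 1) = 0; 9 ⊕ 0 = 9.
P2: S = E(K, 0) = 15; 10 ⊕ 15 = 5.
P3: S = E(K, 15) = 14; 10 ⊕ 14 = 4.
P4: S = E(K, 14) = 13; 1 ⊕ 13 = 12.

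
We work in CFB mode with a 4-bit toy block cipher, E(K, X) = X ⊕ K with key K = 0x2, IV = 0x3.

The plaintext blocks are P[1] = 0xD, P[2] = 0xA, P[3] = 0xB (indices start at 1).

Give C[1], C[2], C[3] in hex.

C[1] = 0xC, C[2] = 0x4, C[3] = 0xD

CFB encryption: C_i = P_i ⊕ E(K, C_{i−1}), with C_{0} = IV.
C[1]: E(K, 0x3) = 0x1; 0xD ⊕ 0x1 = 0xC.
C[2]: E(K, 0xC) = 0xE; 0xA ⊕ 0xE = 0x4.
C[3]: E(K, 0x4) = 0x6; 0xB ⊕ 0x6 = 0xD.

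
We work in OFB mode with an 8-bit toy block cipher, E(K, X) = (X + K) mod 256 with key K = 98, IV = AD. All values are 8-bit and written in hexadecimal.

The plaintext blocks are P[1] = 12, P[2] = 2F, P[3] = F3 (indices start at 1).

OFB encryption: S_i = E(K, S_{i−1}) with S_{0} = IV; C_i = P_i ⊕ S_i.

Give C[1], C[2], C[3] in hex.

C[1]: S = E(K, AD) = 45; 12 ⊕ 45 = 57.
C[2]: S = E(K, 45) = DD; 2F ⊕ DD = F2.
C[3]: S = E(K, DD) = 75; F3 ⊕ 75 = 86.

C[1] = 57, C[2] = F2, C[3] = 86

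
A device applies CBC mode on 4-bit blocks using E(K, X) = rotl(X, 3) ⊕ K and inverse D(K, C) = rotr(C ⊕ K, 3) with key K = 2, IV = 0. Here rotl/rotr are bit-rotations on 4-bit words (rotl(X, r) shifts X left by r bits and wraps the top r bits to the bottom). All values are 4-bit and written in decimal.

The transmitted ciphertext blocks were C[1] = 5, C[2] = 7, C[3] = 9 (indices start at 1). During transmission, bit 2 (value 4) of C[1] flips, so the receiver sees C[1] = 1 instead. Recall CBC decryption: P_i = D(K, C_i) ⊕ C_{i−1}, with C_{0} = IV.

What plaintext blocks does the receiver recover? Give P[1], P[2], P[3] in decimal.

Only C[1] changed, to 1. In CBC, a change in C_i garbles P_i and flips the same bit in P_{i+1}. Decrypting the received ciphertext:
P[1]: D(K, 1) = 6; 6 ⊕ 0 = 6.
P[2]: D(K, 7) = 10; 10 ⊕ 1 = 11.
P[3]: D(K, 9) = 7; 7 ⊕ 7 = 0.
Blocks that differ from the original plaintext: P[1], P[2].

P[1] = 6, P[2] = 11, P[3] = 0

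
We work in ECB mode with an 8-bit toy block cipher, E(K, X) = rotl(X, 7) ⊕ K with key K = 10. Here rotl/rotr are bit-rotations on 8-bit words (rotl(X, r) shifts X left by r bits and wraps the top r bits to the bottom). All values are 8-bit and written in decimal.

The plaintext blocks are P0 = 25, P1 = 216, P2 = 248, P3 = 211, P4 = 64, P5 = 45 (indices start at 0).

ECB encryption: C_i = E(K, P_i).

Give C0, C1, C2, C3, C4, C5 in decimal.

C0 = 134, C1 = 102, C2 = 118, C3 = 227, C4 = 42, C5 = 156

C0: E(K, 25) = 134.
C1: E(K, 216) = 102.
C2: E(K, 248) = 118.
C3: E(K, 211) = 227.
C4: E(K, 64) = 42.
C5: E(K, 45) = 156.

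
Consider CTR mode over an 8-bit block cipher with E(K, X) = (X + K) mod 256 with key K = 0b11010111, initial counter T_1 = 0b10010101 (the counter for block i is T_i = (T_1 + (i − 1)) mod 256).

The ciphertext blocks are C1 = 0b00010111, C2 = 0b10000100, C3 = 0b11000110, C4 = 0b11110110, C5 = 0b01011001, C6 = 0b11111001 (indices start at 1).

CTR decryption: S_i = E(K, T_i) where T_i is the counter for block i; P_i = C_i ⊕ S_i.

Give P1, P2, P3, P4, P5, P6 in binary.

P1 = 0b01111011, P2 = 0b11101001, P3 = 0b10101000, P4 = 0b10011001, P5 = 0b00101001, P6 = 0b10001000

P1: T = 0b10010101, S = E(K, T) = 0b01101100; 0b00010111 ⊕ 0b01101100 = 0b01111011.
P2: T = 0b10010110, S = E(K, T) = 0b01101101; 0b10000100 ⊕ 0b01101101 = 0b11101001.
P3: T = 0b10010111, S = E(K, T) = 0b01101110; 0b11000110 ⊕ 0b01101110 = 0b10101000.
P4: T = 0b10011000, S = E(K, T) = 0b01101111; 0b11110110 ⊕ 0b01101111 = 0b10011001.
P5: T = 0b10011001, S = E(K, T) = 0b01110000; 0b01011001 ⊕ 0b01110000 = 0b00101001.
P6: T = 0b10011010, S = E(K, T) = 0b01110001; 0b11111001 ⊕ 0b01110001 = 0b10001000.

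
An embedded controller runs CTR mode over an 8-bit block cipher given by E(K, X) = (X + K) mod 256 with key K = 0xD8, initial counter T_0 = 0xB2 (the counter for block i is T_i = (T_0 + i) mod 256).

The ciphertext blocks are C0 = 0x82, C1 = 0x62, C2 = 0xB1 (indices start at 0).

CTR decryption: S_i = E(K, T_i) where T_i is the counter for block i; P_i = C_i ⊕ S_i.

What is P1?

P1: T = 0xB3, S = E(K, T) = 0x8B; 0x62 ⊕ 0x8B = 0xE9.

P1 = 0xE9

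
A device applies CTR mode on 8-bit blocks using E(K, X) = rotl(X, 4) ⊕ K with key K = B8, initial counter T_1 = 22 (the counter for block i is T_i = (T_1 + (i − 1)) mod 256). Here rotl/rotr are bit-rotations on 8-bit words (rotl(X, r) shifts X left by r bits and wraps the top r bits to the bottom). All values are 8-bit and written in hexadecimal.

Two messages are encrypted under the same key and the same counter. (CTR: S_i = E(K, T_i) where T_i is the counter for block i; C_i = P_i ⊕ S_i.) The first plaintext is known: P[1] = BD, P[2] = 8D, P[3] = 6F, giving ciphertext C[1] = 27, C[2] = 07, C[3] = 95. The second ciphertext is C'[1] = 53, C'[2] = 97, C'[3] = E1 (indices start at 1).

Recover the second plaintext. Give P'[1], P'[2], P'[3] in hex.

P'[1] = C9, P'[2] = 1D, P'[3] = 1B

In CTR with a reused counter, both messages share the same keystream S_i, so C_i ⊕ C'_i = P_i ⊕ P'_i and thus P'_i = P_i ⊕ C_i ⊕ C'_i.
P'[1]: BD ⊕ 27 ⊕ 53 = C9.
P'[2]: 8D ⊕ 07 ⊕ 97 = 1D.
P'[3]: 6F ⊕ 95 ⊕ E1 = 1B.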